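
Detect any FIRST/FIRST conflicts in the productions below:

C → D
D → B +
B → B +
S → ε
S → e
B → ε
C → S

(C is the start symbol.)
A FIRST/FIRST conflict occurs when two productions N → α and N → β for the same non-terminal have FIRST(α) ∩ FIRST(β) ≠ ∅ (with ε ∈ FIRST of a nullable right-hand side, so two nullable alternatives also conflict).

FIRST sets of the non-terminals at (or reachable through a nullable prefix from) the front of some alternative:
  FIRST(D) = { '+' }
  FIRST(S) = { 'e', ε }
  FIRST(B) = { '+', ε }

Productions for C:
  C → D: FIRST = { '+' }
  C → S: FIRST = { 'e', ε }
Productions for B:
  B → B +: FIRST = { '+' }
  B → ε: FIRST = { ε }
Productions for S:
  S → ε: FIRST = { ε }
  S → e: FIRST = { 'e' }
D has only one production, so no FIRST/FIRST conflict is possible there.

All alternatives of each non-terminal have pairwise disjoint FIRST sets.

Answer: No FIRST/FIRST conflicts.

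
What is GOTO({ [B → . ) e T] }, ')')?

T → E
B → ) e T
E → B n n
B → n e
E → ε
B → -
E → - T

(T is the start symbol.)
GOTO(I, ')') = CLOSURE({ [A → αX.β] : [A → α.Xβ] ∈ I, X = ')' })

Items with dot before ')', with the dot advanced:
  [B → . ) e T] → [B → ) . e T]
Closure adds nothing (no advanced item has the dot before a non-terminal).

GOTO = { [B → ) . e T] }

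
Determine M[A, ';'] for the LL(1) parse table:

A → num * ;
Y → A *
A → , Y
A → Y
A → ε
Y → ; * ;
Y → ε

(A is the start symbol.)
To find M[A, ';'], we find productions for A where ';' is in the predict set (PREDICT(N → α) = (FIRST(α) \ {ε}) ∪ (FOLLOW(N) if α ⇒* ε)).

Relevant sets:
  FIRST(Y) = { '*', ',', ';', 'num', ε }
  FOLLOW(A) = { $, '*' }

A → num * ;: PREDICT = { 'num' }
A → , Y: PREDICT = { ',' }
A → Y: PREDICT = { $, '*', ',', ';', 'num' }
  ';' is in predict set, so this production goes in M[A, ';']
A → ε: PREDICT = { $, '*' }

M[A, ';'] = A → Y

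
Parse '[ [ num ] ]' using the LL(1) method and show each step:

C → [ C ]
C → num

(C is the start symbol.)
Stack is shown with the top on the left.

Stack      Input          Action
--------------------------------
C $        [ [ num ] ] $  output C → [ C ]
[ C ] $    [ [ num ] ] $  match '['
C ] $      [ num ] ] $    output C → [ C ]
[ C ] ] $  [ num ] ] $    match '['
C ] ] $    num ] ] $      output C → num
num ] ] $  num ] ] $      match 'num'
] ] $      ] ] $          match ']'
] $        ] $            match ']'
$          $              accept

The string is accepted.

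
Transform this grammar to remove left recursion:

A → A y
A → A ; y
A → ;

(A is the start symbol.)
A is directly left-recursive. The standard transformation for
  A → A α₁ | ... | A α_m | β₁ | ... | β_n
is
  A  → β₁ A' | ... | β_n A'
  A' → α₁ A' | ... | α_m A' | ε

A → ; becomes A → ; A'
A → A y becomes A' → y A'
A → A ; y becomes A' → ; y A'
Add A' → ε

Resulting grammar:
A → ; A'
A' → y A'
A' → ; y A'
A' → ε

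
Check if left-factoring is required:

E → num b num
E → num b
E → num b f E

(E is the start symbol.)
Yes, E has productions with common prefix 'num b'

Left-factoring is needed when two productions for the same non-terminal
share a common prefix on the right-hand side.

Productions for E:
  E → num b num
  E → num b
  E → num b f E

Found common prefix 'num b' in productions for E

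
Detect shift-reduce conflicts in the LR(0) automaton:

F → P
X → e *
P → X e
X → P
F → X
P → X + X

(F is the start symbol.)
Augment with F' → F and build the canonical LR(0) collection (I0 = CLOSURE({[F' → . F]}), then GOTO on every symbol after a dot until no new states appear). It has 10 states:
  I0: { [F → . P], [F → . X], [F' → . F], [P → . X + X], [P → . X e], [X → . P], [X → . e *] }  — shift
  I1: { [F' → F .] }  — accept
  I2: { [F → P .], [X → P .] }  — 2 reduces
  I3: { [F → X .], [P → X . + X], [P → X . e] }  — shift, reduce
  I4: { [X → e . *] }  — shift
  I5: { [X → e * .] }  — reduce
  I6: { [P → . X + X], [P → . X e], [P → X + . X], [X → . P], [X → . e *] }  — shift
  I7: { [P → X e .] }  — reduce
  I8: { [X → P .] }  — reduce
  I9: { [P → X + X .], [P → X . + X], [P → X . e] }  — shift, reduce

I3 contains reduce item [F → X .] and shift items [P → X . + X], [P → X . e] — shift-reduce conflict.
I9 contains reduce item [P → X + X .] and shift items [P → X . + X], [P → X . e] — shift-reduce conflict.

Answer: Yes — I3: [F → X .] vs [P → X . + X]; I9: [P → X + X .] vs [P → X . + X]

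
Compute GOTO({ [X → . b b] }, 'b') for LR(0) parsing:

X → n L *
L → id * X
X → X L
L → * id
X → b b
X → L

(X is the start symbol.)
GOTO(I, 'b') = CLOSURE({ [A → αX.β] : [A → α.Xβ] ∈ I, X = 'b' })

Items with dot before 'b', with the dot advanced:
  [X → . b b] → [X → b . b]
Closure adds nothing (no advanced item has the dot before a non-terminal).

GOTO = { [X → b . b] }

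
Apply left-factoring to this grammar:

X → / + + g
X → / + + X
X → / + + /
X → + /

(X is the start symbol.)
Left-factoring transforms A → αβ₁ | αβ₂ into A → αA' and A' → β₁ | β₂
(α is the longest common prefix among the alternatives). Repeat until
no nonterminal has two alternatives with a common prefix.

Round 1: X has alternatives sharing prefix '/ + +'. Introduce X': X → / + + X'
  Add: X' → g
  Add: X' → X
  Add: X' → /

No remaining common prefixes — done.

Resulting grammar:
X → / + + X'
X' → g
X' → X
X' → /
X → + /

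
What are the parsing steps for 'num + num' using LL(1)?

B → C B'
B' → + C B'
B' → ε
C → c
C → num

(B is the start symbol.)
LL(1) parsing maintains a stack (initially the start symbol over $) and the input. At each step: if the stack top is a terminal, match it against the current input token; if it is a non-terminal N, replace it with the RHS of M[N, lookahead] (the unique production whose predict set contains the lookahead).

Stack is shown with the top on the left.

Stack     Input        Action
-----------------------------
B $       num + num $  output B → C B'
C B' $    num + num $  output C → num
num B' $  num + num $  match 'num'
B' $      + num $      output B' → + C B'
+ C B' $  + num $      match '+'
C B' $    num $        output C → num
num B' $  num $        match 'num'
B' $      $            output B' → ε
$         $            accept

The string is accepted.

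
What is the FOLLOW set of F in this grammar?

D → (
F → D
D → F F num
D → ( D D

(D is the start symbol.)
{ '(', 'num' }

In D → F F num: F is followed by F num, add FIRST(F num) \ {ε} = { '(' }
In D → F F num: F is followed by num, add FIRST(num) \ {ε} = { 'num' }

Taking the union: FOLLOW(F) = { '(', 'num' }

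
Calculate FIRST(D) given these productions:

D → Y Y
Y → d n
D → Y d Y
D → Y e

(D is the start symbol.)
FIRST sets of the other non-terminals involved (by the same procedure, iterated to a fixed point):
  FIRST(Y) = { 'd' }

From D → Y Y:
  - Y is a non-terminal: add FIRST(Y) \ {ε} = { 'd' }
    Y is not nullable, so stop
From D → Y d Y:
  - Y is a non-terminal: add FIRST(Y) \ {ε} = { 'd' }
    Y is not nullable, so stop
From D → Y e:
  - Y is a non-terminal: add FIRST(Y) \ {ε} = { 'd' }
    Y is not nullable, so stop

Collecting: FIRST(D) = { 'd' }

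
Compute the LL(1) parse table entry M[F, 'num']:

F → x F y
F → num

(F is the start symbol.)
F → num

To find M[F, 'num'], we find productions for F where 'num' is in the predict set (PREDICT(N → α) = (FIRST(α) \ {ε}) ∪ (FOLLOW(N) if α ⇒* ε)).

F → x F y: PREDICT = { 'x' }
F → num: PREDICT = { 'num' }
  'num' is in predict set, so this production goes in M[F, 'num']

M[F, 'num'] = F → num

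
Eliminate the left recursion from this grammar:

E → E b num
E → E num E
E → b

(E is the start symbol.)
E is directly left-recursive. The standard transformation for
  A → A α₁ | ... | A α_m | β₁ | ... | β_n
is
  A  → β₁ A' | ... | β_n A'
  A' → α₁ A' | ... | α_m A' | ε

E → b becomes E → b E'
E → E b num becomes E' → b num E'
E → E num E becomes E' → num E E'
Add E' → ε

Resulting grammar:
E → b E'
E' → b num E'
E' → num E E'
E' → ε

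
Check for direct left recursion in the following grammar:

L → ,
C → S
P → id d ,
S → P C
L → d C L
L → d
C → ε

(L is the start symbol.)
No direct left recursion

Direct left recursion occurs when N → N α for some non-terminal N (the right-hand side begins with the left-hand side itself).

L → ,: starts with ','
C → S: starts with S
P → id d ,: starts with id
S → P C: starts with P
L → d C L: starts with d
L → d: starts with d
C → ε: starts with ε

No direct left recursion found.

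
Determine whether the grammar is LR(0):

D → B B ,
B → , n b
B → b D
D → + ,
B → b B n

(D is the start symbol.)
Augment with D' → D and build the canonical LR(0) collection (I0 = CLOSURE({[D' → . D]}), then GOTO on every symbol after a dot until no new states appear). It has 14 states:
  I0: { [B → . , n b], [B → . b B n], [B → . b D], [D → . + ,], [D → . B B ,], [D' → . D] }  — shift
  I1: { [D → + . ,] }  — shift
  I2: { [B → , . n b] }  — shift
  I3: { [B → . , n b], [B → . b B n], [B → . b D], [D → B . B ,] }  — shift
  I4: { [D' → D .] }  — accept
  I5: { [B → . , n b], [B → . b B n], [B → . b D], [B → b . B n], [B → b . D], [D → . + ,], [D → . B B ,] }  — shift
  I6: { [B → . , n b], [B → . b B n], [B → . b D], [B → b B . n], [D → B . B ,] }  — shift
  I7: { [B → b D .] }  — reduce
  I8: { [D → B B . ,] }  — shift
  I9: { [B → b B n .] }  — reduce
  I10: { [D → B B , .] }  — reduce
  I11: { [B → , n . b] }  — shift
  I12: { [B → , n b .] }  — reduce
  I13: { [D → + , .] }  — reduce

Every state is either a pure shift/goto state or contains exactly one complete item and nothing to shift — no conflicts. The grammar is LR(0).

Answer: Yes, the grammar is LR(0)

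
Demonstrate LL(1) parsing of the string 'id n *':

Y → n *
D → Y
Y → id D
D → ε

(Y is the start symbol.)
LL(1) parsing maintains a stack (initially the start symbol over $) and the input. At each step: if the stack top is a terminal, match it against the current input token; if it is a non-terminal N, replace it with the RHS of M[N, lookahead] (the unique production whose predict set contains the lookahead).

Stack is shown with the top on the left.

Stack   Input     Action
------------------------
Y $     id n * $  output Y → id D
id D $  id n * $  match 'id'
D $     n * $     output D → Y
Y $     n * $     output Y → n *
n * $   n * $     match 'n'
* $     * $       match '*'
$       $         accept

The string is accepted.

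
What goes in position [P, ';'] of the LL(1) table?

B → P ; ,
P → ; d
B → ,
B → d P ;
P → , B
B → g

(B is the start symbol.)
To find M[P, ';'], we find productions for P where ';' is in the predict set (PREDICT(N → α) = (FIRST(α) \ {ε}) ∪ (FOLLOW(N) if α ⇒* ε)).

P → ; d: PREDICT = { ';' }
  ';' is in predict set, so this production goes in M[P, ';']
P → , B: PREDICT = { ',' }

M[P, ';'] = P → ; d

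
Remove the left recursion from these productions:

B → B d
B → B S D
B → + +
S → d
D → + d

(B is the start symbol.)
B → + + B'
B' → d B'
B' → S D B'
B' → ε
S → d
D → + d

B is directly left-recursive. The standard transformation for
  A → A α₁ | ... | A α_m | β₁ | ... | β_n
is
  A  → β₁ A' | ... | β_n A'
  A' → α₁ A' | ... | α_m A' | ε

B → + + becomes B → + + B'
B → B d becomes B' → d B'
B → B S D becomes B' → S D B'
Add B' → ε

Productions for other non-terminals are unchanged:
  S → d
  D → + d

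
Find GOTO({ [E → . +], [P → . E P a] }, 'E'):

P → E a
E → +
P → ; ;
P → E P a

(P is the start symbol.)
GOTO(I, 'E') = CLOSURE({ [A → αX.β] : [A → α.Xβ] ∈ I, X = 'E' })

Items with dot before 'E', with the dot advanced:
  [P → . E P a] → [P → E . P a]
Closure of the advanced items:
  [P → E . P a] has the dot before P: add [P → . E a], [P → . ; ;], [P → . E P a]
  [P → . E a] has the dot before E: add [E → . +]

GOTO = { [E → . +], [P → . ; ;], [P → . E P a], [P → . E a], [P → E . P a] }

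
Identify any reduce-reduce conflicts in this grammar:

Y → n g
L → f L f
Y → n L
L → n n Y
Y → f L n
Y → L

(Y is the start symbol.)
Yes — I11: [Y → L .] vs [Y → n L .]

A reduce-reduce conflict occurs when an LR(0) state has two complete items [A → α .] and [B → β .] — both call for a reduction, and with no lookahead the parser cannot choose between them.

Augment with Y' → Y and build the canonical LR(0) collection (I0 = CLOSURE({[Y' → . Y]}), then GOTO on every symbol after a dot until no new states appear). It has 18 states:
  I0: { [L → . f L f], [L → . n n Y], [Y → . L], [Y → . f L n], [Y → . n L], [Y → . n g], [Y' → . Y] }  — shift
  I1: { [Y → L .] }  — reduce
  I2: { [Y' → Y .] }  — accept
  I3: { [L → . f L f], [L → . n n Y], [L → f . L f], [Y → f . L n] }  — shift
  I4: { [L → . f L f], [L → . n n Y], [L → n . n Y], [Y → n . L], [Y → n . g] }  — shift
  I5: { [Y → n L .] }  — reduce
  I6: { [L → . f L f], [L → . n n Y], [L → f . L f] }  — shift
  I7: { [Y → n g .] }  — reduce
  I8: { [L → . f L f], [L → . n n Y], [L → n . n Y], [L → n n . Y], [Y → . L], [Y → . f L n], [Y → . n L], [Y → . n g] }  — shift
  I9: { [L → n n Y .] }  — reduce
  I10: { [L → . f L f], [L → . n n Y], [L → n . n Y], [L → n n . Y], [Y → . L], [Y → . f L n], [Y → . n L], [Y → . n g], [Y → n . L], [Y → n . g] }  — shift
  I11: { [Y → L .], [Y → n L .] }  — 2 reduces
  I12: { [L → f L . f] }  — shift
  I13: { [L → n . n Y] }  — shift
  I14: { [L → . f L f], [L → . n n Y], [L → n n . Y], [Y → . L], [Y → . f L n], [Y → . n L], [Y → . n g] }  — shift
  I15: { [L → f L f .] }  — reduce
  I16: { [L → f L . f], [Y → f L . n] }  — shift
  I17: { [Y → f L n .] }  — reduce

I11 contains complete items [Y → L .], [Y → n L .] — reduce-reduce conflict.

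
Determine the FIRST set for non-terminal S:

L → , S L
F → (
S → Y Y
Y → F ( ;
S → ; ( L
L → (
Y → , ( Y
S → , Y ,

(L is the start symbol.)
To compute FIRST(S), examine every production with S on the left-hand side, reading each right-hand side left to right until a non-nullable symbol is reached.

FIRST sets of the other non-terminals involved (by the same procedure, iterated to a fixed point):
  FIRST(Y) = { '(', ',' }

From S → Y Y:
  - Y is a non-terminal: add FIRST(Y) \ {ε} = { '(', ',' }
    Y is not nullable, so stop
From S → ; ( L:
  - ';' is a terminal: add ';' and stop
From S → , Y ,:
  - ',' is a terminal: add ',' and stop

Collecting: FIRST(S) = { '(', ',', ';' }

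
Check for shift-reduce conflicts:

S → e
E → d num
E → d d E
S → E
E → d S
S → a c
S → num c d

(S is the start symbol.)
Yes — I11: [E → d num .] vs [S → num . c d]

A shift-reduce conflict occurs when an LR(0) state has both:
  - a complete (reduce) item [A → α .] (dot at the end), and
  - a shift item [B → β . c γ] (dot before a terminal).

Augment with S' → S and build the canonical LR(0) collection (I0 = CLOSURE({[S' → . S]}), then GOTO on every symbol after a dot until no new states appear). It has 14 states:
  I0: { [E → . d S], [E → . d d E], [E → . d num], [S → . E], [S → . a c], [S → . e], [S → . num c d], [S' → . S] }  — shift
  I1: { [S → E .] }  — reduce
  I2: { [S' → S .] }  — accept
  I3: { [S → a . c] }  — shift
  I4: { [E → . d S], [E → . d d E], [E → . d num], [E → d . S], [E → d . d E], [E → d . num], [S → . E], [S → . a c], [S → . e], [S → . num c d] }  — shift
  I5: { [S → e .] }  — reduce
  I6: { [S → num . c d] }  — shift
  I7: { [S → num c . d] }  — shift
  I8: { [S → num c d .] }  — reduce
  I9: { [E → d S .] }  — reduce
  I10: { [E → . d S], [E → . d d E], [E → . d num], [E → d . S], [E → d . d E], [E → d . num], [E → d d . E], [S → . E], [S → . a c], [S → . e], [S → . num c d] }  — shift
  I11: { [E → d num .], [S → num . c d] }  — shift, reduce
  I12: { [E → d d E .], [S → E .] }  — 2 reduces
  I13: { [S → a c .] }  — reduce

I11 contains reduce item [E → d num .] and shift item [S → num . c d] — shift-reduce conflict.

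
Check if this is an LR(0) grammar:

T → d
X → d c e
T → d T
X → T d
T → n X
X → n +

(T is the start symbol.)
No. Shift-reduce conflict between [T → d .] and [T → . d]

A grammar is LR(0) if no state in the canonical LR(0) collection has:
  - both a shift item (dot before a terminal) and a complete item (shift-reduce conflict), or
  - two or more complete items (reduce-reduce conflict; the accept item [T' → T .] counts as a complete item here).

Augment with T' → T and build the canonical LR(0) collection (I0 = CLOSURE({[T' → . T]}), then GOTO on every symbol after a dot until no new states appear). It has 13 states:
  I0: { [T → . d T], [T → . d], [T → . n X], [T' → . T] }  — shift
  I1: { [T' → T .] }  — accept
  I2: { [T → . d T], [T → . d], [T → . n X], [T → d . T], [T → d .] }  — shift, reduce
  I3: { [T → . d T], [T → . d], [T → . n X], [T → n . X], [X → . T d], [X → . d c e], [X → . n +] }  — shift
  I4: { [X → T . d] }  — shift
  I5: { [T → n X .] }  — reduce
  I6: { [T → . d T], [T → . d], [T → . n X], [T → d . T], [T → d .], [X → d . c e] }  — shift, reduce
  I7: { [T → . d T], [T → . d], [T → . n X], [T → n . X], [X → . T d], [X → . d c e], [X → . n +], [X → n . +] }  — shift
  I8: { [X → n + .] }  — reduce
  I9: { [T → d T .] }  — reduce
  I10: { [X → d c . e] }  — shift
  I11: { [X → d c e .] }  — reduce
  I12: { [X → T d .] }  — reduce

Conflict in state I2:
  Shift-reduce conflict between [T → d .] and [T → . d]
So the grammar is NOT LR(0).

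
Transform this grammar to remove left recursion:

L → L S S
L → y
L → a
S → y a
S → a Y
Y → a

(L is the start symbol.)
L → y L'
L → a L'
L' → S S L'
L' → ε
S → y a
S → a Y
Y → a

L is directly left-recursive. The standard transformation for
  A → A α₁ | ... | A α_m | β₁ | ... | β_n
is
  A  → β₁ A' | ... | β_n A'
  A' → α₁ A' | ... | α_m A' | ε

L → y becomes L → y L'
L → a becomes L → a L'
L → L S S becomes L' → S S L'
Add L' → ε

Productions for other non-terminals are unchanged:
  S → y a
  S → a Y
  Y → a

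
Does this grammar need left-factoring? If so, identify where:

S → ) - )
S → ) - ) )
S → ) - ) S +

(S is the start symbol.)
Left-factoring is needed when two productions for the same non-terminal
share a common prefix on the right-hand side.

Productions for S:
  S → ) - )
  S → ) - ) )
  S → ) - ) S +

Found common prefix ') - )' in productions for S

Answer: Yes, S has productions with common prefix ') - )'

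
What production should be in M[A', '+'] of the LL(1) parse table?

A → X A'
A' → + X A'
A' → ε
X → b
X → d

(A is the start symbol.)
A' → + X A'

To find M[A', '+'], we find productions for A' where '+' is in the predict set (PREDICT(N → α) = (FIRST(α) \ {ε}) ∪ (FOLLOW(N) if α ⇒* ε)).

Relevant sets:
  FOLLOW(A') = { $ }

A' → + X A': PREDICT = { '+' }
  '+' is in predict set, so this production goes in M[A', '+']
A' → ε: PREDICT = { $ }

M[A', '+'] = A' → + X A'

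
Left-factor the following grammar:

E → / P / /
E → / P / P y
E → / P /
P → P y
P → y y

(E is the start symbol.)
Left-factoring transforms A → αβ₁ | αβ₂ into A → αA' and A' → β₁ | β₂
(α is the longest common prefix among the alternatives). Repeat until
no nonterminal has two alternatives with a common prefix.

Round 1: E has alternatives sharing prefix '/ P /'. Introduce E': E → / P / E'
  Add: E' → /
  Add: E' → P y
  Add: E' → ε

No remaining common prefixes — done.

Resulting grammar:
E → / P / E'
E' → /
E' → P y
E' → ε
P → P y
P → y y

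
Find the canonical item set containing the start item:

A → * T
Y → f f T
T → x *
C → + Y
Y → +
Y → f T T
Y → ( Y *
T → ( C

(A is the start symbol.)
{ [A → . * T], [A' → . A] }

First, augment the grammar with A' → A
I₀ = CLOSURE({ [A' → . A] }):
  [A' → . A] has the dot before A: add [A → . * T]
No further items can be added.

I₀ = { [A → . * T], [A' → . A] }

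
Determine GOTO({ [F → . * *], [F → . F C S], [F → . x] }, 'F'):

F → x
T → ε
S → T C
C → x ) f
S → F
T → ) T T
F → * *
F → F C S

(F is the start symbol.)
{ [C → . x ) f], [F → F . C S] }

GOTO(I, 'F') = CLOSURE({ [A → αX.β] : [A → α.Xβ] ∈ I, X = 'F' })

Items with dot before 'F', with the dot advanced:
  [F → . F C S] → [F → F . C S]
Closure of the advanced items:
  [F → F . C S] has the dot before C: add [C → . x ) f]

GOTO = { [C → . x ) f], [F → F . C S] }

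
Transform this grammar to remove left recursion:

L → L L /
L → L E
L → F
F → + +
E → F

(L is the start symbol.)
L → F L'
L' → L / L'
L' → E L'
L' → ε
F → + +
E → F

L is directly left-recursive. The standard transformation for
  A → A α₁ | ... | A α_m | β₁ | ... | β_n
is
  A  → β₁ A' | ... | β_n A'
  A' → α₁ A' | ... | α_m A' | ε

L → F becomes L → F L'
L → L L / becomes L' → L / L'
L → L E becomes L' → E L'
Add L' → ε

Productions for other non-terminals are unchanged:
  F → + +
  E → F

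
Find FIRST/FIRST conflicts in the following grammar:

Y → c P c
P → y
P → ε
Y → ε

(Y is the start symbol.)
A FIRST/FIRST conflict occurs when two productions N → α and N → β for the same non-terminal have FIRST(α) ∩ FIRST(β) ≠ ∅ (with ε ∈ FIRST of a nullable right-hand side, so two nullable alternatives also conflict).

Productions for Y:
  Y → c P c: FIRST = { 'c' }
  Y → ε: FIRST = { ε }
Productions for P:
  P → y: FIRST = { 'y' }
  P → ε: FIRST = { ε }

All alternatives of each non-terminal have pairwise disjoint FIRST sets.

Answer: No FIRST/FIRST conflicts.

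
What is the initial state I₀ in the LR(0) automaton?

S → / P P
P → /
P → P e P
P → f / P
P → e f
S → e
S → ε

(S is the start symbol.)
First, augment the grammar with S' → S
I₀ = CLOSURE({ [S' → . S] }):
  [S' → . S] has the dot before S: add [S → . / P P], [S → . e], [S → .]
No further items can be added.

I₀ = { [S → . / P P], [S → . e], [S → .], [S' → . S] }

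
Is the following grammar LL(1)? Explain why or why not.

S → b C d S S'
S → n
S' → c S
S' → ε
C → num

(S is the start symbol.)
No. Predict set conflict for S': { 'c' }

A grammar is LL(1) if for each non-terminal N with multiple productions, the predict sets of those productions are pairwise disjoint, where PREDICT(N → α) = (FIRST(α) \ {ε}) ∪ (FOLLOW(N) if α ⇒* ε).

Relevant sets:
  FOLLOW(S') = { $, 'c' }

For S:
  PREDICT(S → b C d S S') = { 'b' }
  PREDICT(S → n) = { 'n' }
For S':
  PREDICT(S' → c S) = { 'c' }
  PREDICT(S' → ε) = { $, 'c' }
C has a single production, so nothing to check there.

Conflict found: Predict set conflict for S': { 'c' }
The grammar is NOT LL(1).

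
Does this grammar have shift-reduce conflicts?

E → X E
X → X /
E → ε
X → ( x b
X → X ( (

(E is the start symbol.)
Augment with E' → E and build the canonical LR(0) collection (I0 = CLOSURE({[E' → . E]}), then GOTO on every symbol after a dot until no new states appear). It has 10 states:
  I0: { [E → . X E], [E → .], [E' → . E], [X → . ( x b], [X → . X ( (], [X → . X /] }  — shift, reduce
  I1: { [X → ( . x b] }  — shift
  I2: { [E' → E .] }  — accept
  I3: { [E → . X E], [E → .], [E → X . E], [X → . ( x b], [X → . X ( (], [X → . X /], [X → X . ( (], [X → X . /] }  — shift, reduce
  I4: { [X → ( . x b], [X → X ( . (] }  — shift
  I5: { [X → X / .] }  — reduce
  I6: { [E → X E .] }  — reduce
  I7: { [X → X ( ( .] }  — reduce
  I8: { [X → ( x . b] }  — shift
  I9: { [X → ( x b .] }  — reduce

I0 contains reduce item [E → .] and shift item [X → . ( x b] — shift-reduce conflict.
I3 contains reduce item [E → .] and shift items [X → . ( x b], [X → X . ( (], [X → X . /] — shift-reduce conflict.

Answer: Yes — I0: [E → .] vs [X → . ( x b]; I3: [E → .] vs [X → . ( x b]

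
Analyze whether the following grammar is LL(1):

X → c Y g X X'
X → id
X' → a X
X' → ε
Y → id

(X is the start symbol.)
Relevant sets:
  FOLLOW(X') = { $, 'a' }

For X:
  PREDICT(X → c Y g X X') = { 'c' }
  PREDICT(X → id) = { 'id' }
For X':
  PREDICT(X' → a X) = { 'a' }
  PREDICT(X' → ε) = { $, 'a' }
Y has a single production, so nothing to check there.

Conflict found: Predict set conflict for X': { 'a' }
The grammar is NOT LL(1).

Answer: No. Predict set conflict for X': { 'a' }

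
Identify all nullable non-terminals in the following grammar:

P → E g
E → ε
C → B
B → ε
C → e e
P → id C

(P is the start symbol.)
A non-terminal is nullable if it can derive ε (the empty string): either it has an ε-production, or it has a production whose right-hand side consists entirely of nullable non-terminals.

ε-productions: E → ε, B → ε
So E, B are immediately nullable.
C → B: every symbol on the right is nullable, so C is nullable too.
No further non-terminal can be added: every production for the remaining non-terminals contains a terminal or a non-nullable non-terminal.
Nullable = { 'B', 'C', 'E' }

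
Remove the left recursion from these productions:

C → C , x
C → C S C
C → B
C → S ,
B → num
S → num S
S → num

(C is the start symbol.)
C is directly left-recursive. The standard transformation for
  A → A α₁ | ... | A α_m | β₁ | ... | β_n
is
  A  → β₁ A' | ... | β_n A'
  A' → α₁ A' | ... | α_m A' | ε

C → B becomes C → B C'
C → S , becomes C → S , C'
C → C , x becomes C' → , x C'
C → C S C becomes C' → S C C'
Add C' → ε

Productions for other non-terminals are unchanged:
  B → num
  S → num S
  S → num

Resulting grammar:
C → B C'
C → S , C'
C' → , x C'
C' → S C C'
C' → ε
B → num
S → num S
S → num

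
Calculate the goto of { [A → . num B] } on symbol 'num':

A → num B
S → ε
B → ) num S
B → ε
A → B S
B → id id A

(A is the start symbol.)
{ [A → num . B], [B → . ) num S], [B → . id id A], [B → .] }

GOTO(I, 'num') = CLOSURE({ [A → αX.β] : [A → α.Xβ] ∈ I, X = 'num' })

Items with dot before 'num', with the dot advanced:
  [A → . num B] → [A → num . B]
Closure of the advanced items:
  [A → num . B] has the dot before B: add [B → . ) num S], [B → .], [B → . id id A]

GOTO = { [A → num . B], [B → . ) num S], [B → . id id A], [B → .] }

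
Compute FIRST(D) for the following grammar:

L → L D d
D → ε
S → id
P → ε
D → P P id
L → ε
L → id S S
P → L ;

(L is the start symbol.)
FIRST sets of the other non-terminals involved (by the same procedure, iterated to a fixed point):
  FIRST(P) = { ';', 'd', 'id', ε }

From D → ε:
  - ε-production, so ε ∈ FIRST(D)
From D → P P id:
  - P is a non-terminal: add FIRST(P) \ {ε} = { ';', 'd', 'id' }
    P is nullable, so continue to the next symbol
  - P is a non-terminal: add FIRST(P) \ {ε} = { ';', 'd', 'id' }
    P is nullable, so continue to the next symbol
  - id is a terminal: add 'id' and stop

Collecting: FIRST(D) = { ';', 'd', 'id', ε }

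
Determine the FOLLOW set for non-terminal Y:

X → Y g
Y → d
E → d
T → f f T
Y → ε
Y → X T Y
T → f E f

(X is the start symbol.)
To compute FOLLOW(Y), find every occurrence of Y on a right-hand side N → α Y β: add FIRST(β) \ {ε}, and if β is empty or nullable also add FOLLOW(N). Iterate to a fixed point.

In X → Y g: Y is followed by g, add FIRST(g) \ {ε} = { 'g' }
In Y → X T Y: Y is at the end; this adds FOLLOW(Y) to itself — nothing new

Taking the union: FOLLOW(Y) = { 'g' }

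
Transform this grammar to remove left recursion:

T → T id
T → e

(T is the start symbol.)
T → e T'
T' → id T'
T' → ε

T is directly left-recursive. The standard transformation for
  A → A α₁ | ... | A α_m | β₁ | ... | β_n
is
  A  → β₁ A' | ... | β_n A'
  A' → α₁ A' | ... | α_m A' | ε

T → e becomes T → e T'
T → T id becomes T' → id T'
Add T' → ε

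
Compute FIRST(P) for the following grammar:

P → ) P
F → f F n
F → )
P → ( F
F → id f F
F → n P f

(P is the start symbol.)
From P → ) P:
  - ')' is a terminal: add ')' and stop
From P → ( F:
  - '(' is a terminal: add '(' and stop

Collecting: FIRST(P) = { '(', ')' }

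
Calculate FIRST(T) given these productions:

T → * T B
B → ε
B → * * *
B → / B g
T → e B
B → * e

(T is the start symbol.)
{ '*', 'e' }

To compute FIRST(T), examine every production with T on the left-hand side, reading each right-hand side left to right until a non-nullable symbol is reached.

From T → * T B:
  - '*' is a terminal: add '*' and stop
From T → e B:
  - e is a terminal: add 'e' and stop

Collecting: FIRST(T) = { '*', 'e' }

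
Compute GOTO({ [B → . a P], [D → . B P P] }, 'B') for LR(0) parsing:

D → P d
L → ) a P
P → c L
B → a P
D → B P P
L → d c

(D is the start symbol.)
GOTO(I, 'B') = CLOSURE({ [A → αX.β] : [A → α.Xβ] ∈ I, X = 'B' })

Items with dot before 'B', with the dot advanced:
  [D → . B P P] → [D → B . P P]
Closure of the advanced items:
  [D → B . P P] has the dot before P: add [P → . c L]

GOTO = { [D → B . P P], [P → . c L] }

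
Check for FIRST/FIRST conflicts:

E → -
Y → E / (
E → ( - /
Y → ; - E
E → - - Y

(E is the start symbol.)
Yes. E → '-' / E → '-' '-' Y on { '-' }

A FIRST/FIRST conflict occurs when two productions N → α and N → β for the same non-terminal have FIRST(α) ∩ FIRST(β) ≠ ∅ (with ε ∈ FIRST of a nullable right-hand side, so two nullable alternatives also conflict).

FIRST sets of the non-terminals at (or reachable through a nullable prefix from) the front of some alternative:
  FIRST(E) = { '(', '-' }

Productions for E:
  E → -: FIRST = { '-' }
  E → ( - /: FIRST = { '(' }
  E → - - Y: FIRST = { '-' }
Productions for Y:
  Y → E / (: FIRST = { '(', '-' }
  Y → ; - E: FIRST = { ';' }

Conflict for E: E → - and E → - - Y
  Overlap: { '-' }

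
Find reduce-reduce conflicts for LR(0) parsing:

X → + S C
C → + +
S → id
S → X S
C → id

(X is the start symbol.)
No reduce-reduce conflicts

A reduce-reduce conflict occurs when an LR(0) state has two complete items [A → α .] and [B → β .] — both call for a reduction, and with no lookahead the parser cannot choose between them.

Augment with X' → X and build the canonical LR(0) collection (I0 = CLOSURE({[X' → . X]}), then GOTO on every symbol after a dot until no new states appear). It has 11 states:
  I0: { [X → . + S C], [X' → . X] }  — shift
  I1: { [S → . X S], [S → . id], [X → + . S C], [X → . + S C] }  — shift
  I2: { [X' → X .] }  — accept
  I3: { [C → . + +], [C → . id], [X → + S . C] }  — shift
  I4: { [S → . X S], [S → . id], [S → X . S], [X → . + S C] }  — shift
  I5: { [S → id .] }  — reduce
  I6: { [S → X S .] }  — reduce
  I7: { [C → + . +] }  — shift
  I8: { [X → + S C .] }  — reduce
  I9: { [C → id .] }  — reduce
  I10: { [C → + + .] }  — reduce

No state contains more than one complete item.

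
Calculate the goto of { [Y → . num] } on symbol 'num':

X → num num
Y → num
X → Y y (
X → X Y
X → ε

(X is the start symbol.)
{ [Y → num .] }

GOTO(I, 'num') = CLOSURE({ [A → αX.β] : [A → α.Xβ] ∈ I, X = 'num' })

Items with dot before 'num', with the dot advanced:
  [Y → . num] → [Y → num .]
Closure adds nothing (no advanced item has the dot before a non-terminal).

GOTO = { [Y → num .] }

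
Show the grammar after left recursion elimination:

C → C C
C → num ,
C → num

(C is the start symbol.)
C → num , C'
C → num C'
C' → C C'
C' → ε

C is directly left-recursive. The standard transformation for
  A → A α₁ | ... | A α_m | β₁ | ... | β_n
is
  A  → β₁ A' | ... | β_n A'
  A' → α₁ A' | ... | α_m A' | ε

C → num , becomes C → num , C'
C → num becomes C → num C'
C → C C becomes C' → C C'
Add C' → ε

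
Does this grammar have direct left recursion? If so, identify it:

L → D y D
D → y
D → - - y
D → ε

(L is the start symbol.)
Direct left recursion occurs when N → N α for some non-terminal N (the right-hand side begins with the left-hand side itself).

L → D y D: starts with D
D → y: starts with y
D → - - y: starts with '-'
D → ε: starts with ε

No direct left recursion found.

Answer: No direct left recursion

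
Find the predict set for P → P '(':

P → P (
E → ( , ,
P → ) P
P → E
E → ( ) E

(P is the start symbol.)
PREDICT(P → P '(') = (FIRST(RHS) \ {ε}) ∪ (FOLLOW(P) if ε ∈ FIRST(RHS), i.e. RHS ⇒* ε)
FIRST(P) = { '(', ')' }
FIRST(P '(') = { '(', ')' }
ε ∉ FIRST(P '('), so FOLLOW(P) is not added.
PREDICT(P → P '(') = { '(', ')' }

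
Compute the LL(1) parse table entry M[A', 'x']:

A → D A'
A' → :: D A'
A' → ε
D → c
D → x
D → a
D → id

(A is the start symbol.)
Empty (error entry)

To find M[A', 'x'], we find productions for A' where 'x' is in the predict set (PREDICT(N → α) = (FIRST(α) \ {ε}) ∪ (FOLLOW(N) if α ⇒* ε)).

Relevant sets:
  FOLLOW(A') = { $ }

A' → :: D A': PREDICT = { '::' }
A' → ε: PREDICT = { $ }

M[A', 'x'] is empty (no production applies)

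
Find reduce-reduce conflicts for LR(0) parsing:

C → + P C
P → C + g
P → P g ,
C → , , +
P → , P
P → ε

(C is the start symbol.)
Yes — I16: [C → , , + .] vs [P → .]

Augment with C' → C and build the canonical LR(0) collection (I0 = CLOSURE({[C' → . C]}), then GOTO on every symbol after a dot until no new states appear). It has 17 states:
  I0: { [C → . + P C], [C → . , , +], [C' → . C] }  — shift
  I1: { [C → + . P C], [C → . + P C], [C → . , , +], [P → . , P], [P → . C + g], [P → . P g ,], [P → .] }  — shift, reduce
  I2: { [C → , . , +] }  — shift
  I3: { [C' → C .] }  — accept
  I4: { [C → , , . +] }  — shift
  I5: { [C → , , + .] }  — reduce
  I6: { [C → , . , +], [C → . + P C], [C → . , , +], [P → , . P], [P → . , P], [P → . C + g], [P → . P g ,], [P → .] }  — shift, reduce
  I7: { [P → C . + g] }  — shift
  I8: { [C → + P . C], [C → . + P C], [C → . , , +], [P → P . g ,] }  — shift
  I9: { [C → + P C .] }  — reduce
  I10: { [P → P g . ,] }  — shift
  I11: { [P → P g , .] }  — reduce
  I12: { [P → C + . g] }  — shift
  I13: { [P → C + g .] }  — reduce
  I14: { [C → , , . +], [C → , . , +], [C → . + P C], [C → . , , +], [P → , . P], [P → . , P], [P → . C + g], [P → . P g ,], [P → .] }  — shift, reduce
  I15: { [P → , P .], [P → P . g ,] }  — shift, reduce
  I16: { [C → + . P C], [C → , , + .], [C → . + P C], [C → . , , +], [P → . , P], [P → . C + g], [P → . P g ,], [P → .] }  — shift, 2 reduces

I16 contains complete items [C → , , + .], [P → .] — reduce-reduce conflict.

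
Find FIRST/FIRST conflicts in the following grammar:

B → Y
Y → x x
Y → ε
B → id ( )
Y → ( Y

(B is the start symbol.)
No FIRST/FIRST conflicts.

A FIRST/FIRST conflict occurs when two productions N → α and N → β for the same non-terminal have FIRST(α) ∩ FIRST(β) ≠ ∅ (with ε ∈ FIRST of a nullable right-hand side, so two nullable alternatives also conflict).

FIRST sets of the non-terminals at (or reachable through a nullable prefix from) the front of some alternative:
  FIRST(Y) = { '(', 'x', ε }

Productions for B:
  B → Y: FIRST = { '(', 'x', ε }
  B → id ( ): FIRST = { 'id' }
Productions for Y:
  Y → x x: FIRST = { 'x' }
  Y → ε: FIRST = { ε }
  Y → ( Y: FIRST = { '(' }

All alternatives of each non-terminal have pairwise disjoint FIRST sets.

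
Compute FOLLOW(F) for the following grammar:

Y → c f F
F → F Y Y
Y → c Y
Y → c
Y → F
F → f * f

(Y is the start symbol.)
To compute FOLLOW(F), find every occurrence of F on a right-hand side N → α F β: add FIRST(β) \ {ε}, and if β is empty or nullable also add FOLLOW(N). Iterate to a fixed point.

In Y → c f F: F is at the end, add FOLLOW(Y)
In F → F Y Y: F is followed by Y Y, add FIRST(Y Y) \ {ε} = { 'c', 'f' }
In Y → F: F is at the end, add FOLLOW(Y)

The FOLLOW sets referred to above (computed the same way, to a fixed point):
  FOLLOW(Y) = { $, 'c', 'f' }

Taking the union: FOLLOW(F) = { $, 'c', 'f' }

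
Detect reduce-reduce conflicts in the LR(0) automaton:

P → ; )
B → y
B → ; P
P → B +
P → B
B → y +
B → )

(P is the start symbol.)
A reduce-reduce conflict occurs when an LR(0) state has two complete items [A → α .] and [B → β .] — both call for a reduction, and with no lookahead the parser cannot choose between them.

Augment with P' → P and build the canonical LR(0) collection (I0 = CLOSURE({[P' → . P]}), then GOTO on every symbol after a dot until no new states appear). It has 10 states:
  I0: { [B → . )], [B → . ; P], [B → . y +], [B → . y], [P → . ; )], [P → . B +], [P → . B], [P' → . P] }  — shift
  I1: { [B → ) .] }  — reduce
  I2: { [B → . )], [B → . ; P], [B → . y +], [B → . y], [B → ; . P], [P → . ; )], [P → . B +], [P → . B], [P → ; . )] }  — shift
  I3: { [P → B . +], [P → B .] }  — shift, reduce
  I4: { [P' → P .] }  — accept
  I5: { [B → y . +], [B → y .] }  — shift, reduce
  I6: { [B → y + .] }  — reduce
  I7: { [P → B + .] }  — reduce
  I8: { [B → ) .], [P → ; ) .] }  — 2 reduces
  I9: { [B → ; P .] }  — reduce

I8 contains complete items [B → ) .], [P → ; ) .] — reduce-reduce conflict.

Answer: Yes — I8: [B → ) .] vs [P → ; ) .]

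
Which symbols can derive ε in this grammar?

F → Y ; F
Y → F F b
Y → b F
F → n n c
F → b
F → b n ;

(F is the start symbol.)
A non-terminal is nullable if it can derive ε (the empty string): either it has an ε-production, or it has a production whose right-hand side consists entirely of nullable non-terminals.

There are no ε-productions, so no non-terminal can derive ε.
No non-terminals are nullable.

Answer: None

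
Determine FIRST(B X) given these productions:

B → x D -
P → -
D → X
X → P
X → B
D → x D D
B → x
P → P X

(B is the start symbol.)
FIRST sets of the non-terminals involved (from the grammar, by fixed-point iteration):
  FIRST(B) = { 'x' }

To compute FIRST(B X), process the symbols left to right:
Symbol B is a non-terminal. Add FIRST(B) \ {ε} = { 'x' }
B is not nullable (ε ∉ FIRST(B)), so stop here.
FIRST(B X) = { 'x' }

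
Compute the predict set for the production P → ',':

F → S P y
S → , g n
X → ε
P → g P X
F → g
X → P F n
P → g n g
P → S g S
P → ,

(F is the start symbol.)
{ ',' }

PREDICT(P → ',') = (FIRST(RHS) \ {ε}) ∪ (FOLLOW(P) if ε ∈ FIRST(RHS), i.e. RHS ⇒* ε)
FIRST(',') = { ',' }
ε ∉ FIRST(','), so FOLLOW(P) is not added.
PREDICT(P → ',') = { ',' }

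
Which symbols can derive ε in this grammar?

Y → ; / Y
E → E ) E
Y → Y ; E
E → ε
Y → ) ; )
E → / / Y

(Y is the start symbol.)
A non-terminal is nullable if it can derive ε (the empty string): either it has an ε-production, or it has a production whose right-hand side consists entirely of nullable non-terminals.

ε-productions: E → ε
So E is immediately nullable.
No further non-terminal can be added: every production for the remaining non-terminals contains a terminal or a non-nullable non-terminal.
Nullable = { 'E' }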